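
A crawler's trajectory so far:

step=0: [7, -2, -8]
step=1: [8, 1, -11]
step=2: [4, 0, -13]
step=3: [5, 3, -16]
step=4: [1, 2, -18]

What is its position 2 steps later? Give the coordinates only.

The moves between consecutive positions are [+1, +3, -3], [-4, -1, -2], [+1, +3, -3], [-4, -1, -2]; they repeat the 2-cycle [[+1, +3, -3], [-4, -1, -2]].
step 5: apply [+1, +3, -3] → [2, 5, -21]
step 6: apply [-4, -1, -2] → [-2, 4, -23]

[-2, 4, -23]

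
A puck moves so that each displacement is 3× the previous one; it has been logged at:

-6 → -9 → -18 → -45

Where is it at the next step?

-126

Step-to-step displacements: -3, -9, -27; each is 3× the previous.
step 4: -45 − 81 → -126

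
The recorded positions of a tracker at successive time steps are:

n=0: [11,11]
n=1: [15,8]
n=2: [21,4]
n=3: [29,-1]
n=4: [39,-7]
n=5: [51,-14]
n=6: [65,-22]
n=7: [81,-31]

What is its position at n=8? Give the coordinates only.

[99,-41]

Successive displacements: [+4,-3], [+6,-4], [+8,-5], [+10,-6], [+12,-7], [+14,-8], [+16,-9] — each changes by [+2,-1].
step 8: [81,-31] + [+18,-10] → [99,-41]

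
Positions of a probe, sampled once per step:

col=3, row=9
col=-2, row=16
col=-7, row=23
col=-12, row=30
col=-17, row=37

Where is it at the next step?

The position changes by (-5, +7) every step.
step 5: col=-17, row=37 + (-5, +7) → col=-22, row=44

col=-22, row=44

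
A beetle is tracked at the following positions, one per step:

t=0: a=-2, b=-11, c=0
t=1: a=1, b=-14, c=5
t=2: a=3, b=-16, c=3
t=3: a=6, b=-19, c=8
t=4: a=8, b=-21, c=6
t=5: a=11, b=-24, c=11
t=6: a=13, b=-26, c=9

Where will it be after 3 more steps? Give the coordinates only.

a=21, b=-34, c=17

The moves between consecutive positions are (+3, -3, +5), (+2, -2, -2), (+3, -3, +5), (+2, -2, -2), (+3, -3, +5), (+2, -2, -2); they repeat the 2-cycle [(+3, -3, +5), (+2, -2, -2)].
step 7: apply (+3, -3, +5) → a=16, b=-29, c=14
step 8: apply (+2, -2, -2) → a=18, b=-31, c=12
step 9: apply (+3, -3, +5) → a=21, b=-34, c=17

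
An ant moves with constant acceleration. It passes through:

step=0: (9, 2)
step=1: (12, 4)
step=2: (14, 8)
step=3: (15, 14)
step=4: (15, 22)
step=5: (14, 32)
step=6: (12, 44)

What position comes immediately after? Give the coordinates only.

(9, 58)

First differences are (+3, +2), (+2, +4), (+1, +6), (+0, +8), (-1, +10), (-2, +12); their common second difference is (-1, +2) (constant acceleration).
step 7: (12, 44) + (-3, +14) → (9, 58)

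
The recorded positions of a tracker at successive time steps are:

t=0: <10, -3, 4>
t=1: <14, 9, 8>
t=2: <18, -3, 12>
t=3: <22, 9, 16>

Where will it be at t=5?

<30, 9, 24>

First: linear, +4 per step → 30 at step 5.
Second: cycles through -3, 9 every 2 steps. Step 5 lands at position 1 of the cycle → 9.
Third: linear, +4 per step → 24 at step 5.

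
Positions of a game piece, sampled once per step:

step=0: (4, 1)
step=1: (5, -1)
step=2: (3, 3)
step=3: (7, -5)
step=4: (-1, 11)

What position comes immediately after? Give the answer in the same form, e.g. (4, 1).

(15, -21)

Consecutive displacements (+1, -2), (-2, +4), (+4, -8), (-8, +16) scale by a factor of -2 each step.
step 5: (-1, 11) + (+16, -32) → (15, -21)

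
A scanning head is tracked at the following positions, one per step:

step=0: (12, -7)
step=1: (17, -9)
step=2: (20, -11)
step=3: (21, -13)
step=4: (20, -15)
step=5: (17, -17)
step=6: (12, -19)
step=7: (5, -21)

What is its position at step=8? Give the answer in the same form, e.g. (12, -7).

First differences are (+5, -2), (+3, -2), (+1, -2), (-1, -2), (-3, -2), (-5, -2), (-7, -2); their common second difference is (-2, +0) (constant acceleration).
step 8: (5, -21) + (-9, -2) → (-4, -23)

(-4, -23)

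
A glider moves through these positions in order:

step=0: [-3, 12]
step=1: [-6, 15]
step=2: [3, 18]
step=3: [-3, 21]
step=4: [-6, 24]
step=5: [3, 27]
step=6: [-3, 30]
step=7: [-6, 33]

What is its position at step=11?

First: cycles through -3, -6, 3 every 3 steps. Step 11 lands at position 2 of the cycle → 3.
Second: linear, +3 per step → 45 at step 11.

[3, 45]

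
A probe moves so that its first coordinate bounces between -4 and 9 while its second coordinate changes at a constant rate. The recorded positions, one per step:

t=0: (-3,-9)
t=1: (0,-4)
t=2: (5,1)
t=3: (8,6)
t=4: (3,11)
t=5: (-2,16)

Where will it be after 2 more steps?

(4,26)

The first coordinate travels 5 per step and bounces off the walls at -4 and 9.
  step 6: -2 → -1
  step 7: -1 → 4
The second coordinate changes by +5 each step: at step 7 it is 26.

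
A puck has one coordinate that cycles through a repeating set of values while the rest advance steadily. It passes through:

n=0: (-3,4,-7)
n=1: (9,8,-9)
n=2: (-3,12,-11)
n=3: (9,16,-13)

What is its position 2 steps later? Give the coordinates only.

The first coordinate repeats the cycle [-3, 9] with period 2; step 5 mod 2 = 1, giving 9.
The second coordinate changes by +4 each step, so at step 5 it is 4 + 5·(4) = 24.
The third coordinate changes by -2 each step, so at step 5 it is -7 + 5·(-2) = -17.

(9,24,-17)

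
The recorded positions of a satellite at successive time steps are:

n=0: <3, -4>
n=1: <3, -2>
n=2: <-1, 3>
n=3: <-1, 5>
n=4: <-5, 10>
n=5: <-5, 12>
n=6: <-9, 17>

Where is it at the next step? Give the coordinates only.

<-9, 19>

Differencing gives <+0, +2>, <-4, +5>, <+0, +2>, <-4, +5>, <+0, +2>, <-4, +5>. This is the pattern <+0, +2>, <-4, +5> repeated.
step 7: apply <+0, +2> → <-9, 19>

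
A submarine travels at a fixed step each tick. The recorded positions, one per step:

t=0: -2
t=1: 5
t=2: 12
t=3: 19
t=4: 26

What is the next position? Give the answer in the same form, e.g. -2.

33

Each step adds +7 to the position.
step 5: 26 + 7 → 33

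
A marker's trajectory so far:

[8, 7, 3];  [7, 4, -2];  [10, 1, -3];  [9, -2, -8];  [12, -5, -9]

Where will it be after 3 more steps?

[13, -14, -20]

The moves between consecutive positions are [-1, -3, -5], [+3, -3, -1], [-1, -3, -5], [+3, -3, -1]; they repeat the 2-cycle [[-1, -3, -5], [+3, -3, -1]].
step 5: apply [-1, -3, -5] → [11, -8, -14]
step 6: apply [+3, -3, -1] → [14, -11, -15]
step 7: apply [-1, -3, -5] → [13, -14, -20]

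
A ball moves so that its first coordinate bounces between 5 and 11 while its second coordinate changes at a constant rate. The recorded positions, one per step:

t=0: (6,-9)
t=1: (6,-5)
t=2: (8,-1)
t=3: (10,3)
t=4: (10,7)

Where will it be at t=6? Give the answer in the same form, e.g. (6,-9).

The first coordinate travels 2 per step and bounces off the walls at 5 and 11.
  step 5: 10 → 8
  step 6: 8 → 6
The second coordinate changes by +4 each step: at step 6 it is 15.

(6,15)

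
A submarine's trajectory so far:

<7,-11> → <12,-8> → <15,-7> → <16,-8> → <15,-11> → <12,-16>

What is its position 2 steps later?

First differences are <+5,+3>, <+3,+1>, <+1,-1>, <-1,-3>, <-3,-5>; their common second difference is <-2,-2> (constant acceleration).
step 6: <12,-16> + <-5,-7> → <7,-23>
step 7: <7,-23> + <-7,-9> → <0,-32>

<0,-32>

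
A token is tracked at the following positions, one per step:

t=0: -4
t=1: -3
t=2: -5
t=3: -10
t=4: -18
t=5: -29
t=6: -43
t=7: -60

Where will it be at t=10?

-129

Taking differences between consecutive positions: +1, -2, -5, -8, -11, -14, -17. These grow by -3 each step.
step 8: -60 − 20 → -80
step 9: -80 − 23 → -103
step 10: -103 − 26 → -129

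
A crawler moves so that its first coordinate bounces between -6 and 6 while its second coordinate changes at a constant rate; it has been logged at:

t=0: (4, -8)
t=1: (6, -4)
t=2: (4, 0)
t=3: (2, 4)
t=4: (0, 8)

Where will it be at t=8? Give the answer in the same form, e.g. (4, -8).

The first coordinate reflects between -6 and 6, moving 2 per step.
  step 5: 0 → -2
  step 6: -2 → -4
  step 7: -4 → -6
  step 8: -6 → -4
The second coordinate changes by +4 each step: at step 8 it is 24.

(-4, 24)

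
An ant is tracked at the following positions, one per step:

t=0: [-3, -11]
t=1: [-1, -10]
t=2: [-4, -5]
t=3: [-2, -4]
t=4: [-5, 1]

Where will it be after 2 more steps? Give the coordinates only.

Step-to-step displacements: [+2, +1], [-3, +5], [+2, +1], [-3, +5] — a repeating cycle of length 2.
step 5: apply [+2, +1] → [-3, 2]
step 6: apply [-3, +5] → [-6, 7]

[-6, 7]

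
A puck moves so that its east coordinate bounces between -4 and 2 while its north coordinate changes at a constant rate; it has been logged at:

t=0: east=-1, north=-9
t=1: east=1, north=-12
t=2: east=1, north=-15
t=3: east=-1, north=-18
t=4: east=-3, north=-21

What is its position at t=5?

The east coordinate travels 2 per step and bounces off the walls at -4 and 2.
  step 5: -3 → -3
The north coordinate changes by -3 each step: at step 5 it is -24.

east=-3, north=-24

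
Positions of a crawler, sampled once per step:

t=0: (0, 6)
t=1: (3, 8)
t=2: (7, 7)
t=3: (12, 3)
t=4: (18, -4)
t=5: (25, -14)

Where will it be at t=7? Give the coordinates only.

Taking differences between consecutive positions: (+3, +2), (+4, -1), (+5, -4), (+6, -7), (+7, -10). These grow by (+1, -3) each step.
step 6: (25, -14) + (+8, -13) → (33, -27)
step 7: (33, -27) + (+9, -16) → (42, -43)

(42, -43)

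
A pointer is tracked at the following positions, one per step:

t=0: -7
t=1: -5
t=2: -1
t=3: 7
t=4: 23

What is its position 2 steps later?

119

The jumps are +2, +4, +8, +16 — a geometric progression with ratio 2.
step 5: 23 + 32 → 55
step 6: 55 + 64 → 119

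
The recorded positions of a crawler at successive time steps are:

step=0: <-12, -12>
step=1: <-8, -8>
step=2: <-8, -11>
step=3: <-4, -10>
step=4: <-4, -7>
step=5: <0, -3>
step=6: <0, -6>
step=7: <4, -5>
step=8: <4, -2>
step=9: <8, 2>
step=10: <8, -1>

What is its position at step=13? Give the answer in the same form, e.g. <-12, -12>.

Step-to-step displacements: <+4, +4>, <+0, -3>, <+4, +1>, <+0, +3>, <+4, +4>, <+0, -3>, <+4, +1>, <+0, +3>, <+4, +4>, <+0, -3> — a repeating cycle of length 4.
step 11: apply <+4, +1> → <12, 0>
step 12: apply <+0, +3> → <12, 3>
step 13: apply <+4, +4> → <16, 7>

<16, 7>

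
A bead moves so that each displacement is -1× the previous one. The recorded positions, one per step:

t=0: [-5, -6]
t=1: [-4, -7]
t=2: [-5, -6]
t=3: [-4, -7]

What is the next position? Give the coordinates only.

[-5, -6]

Step-to-step displacements: [+1, -1], [-1, +1], [+1, -1]; each is -1× the previous.
step 4: [-4, -7] + [-1, +1] → [-5, -6]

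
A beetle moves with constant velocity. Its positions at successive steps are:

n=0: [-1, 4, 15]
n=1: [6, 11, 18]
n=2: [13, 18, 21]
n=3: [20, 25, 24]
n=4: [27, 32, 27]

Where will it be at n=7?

[48, 53, 36]

Each step adds [+7, +7, +3] to the position.
step 5: [27, 32, 27] + [+7, +7, +3] → [34, 39, 30]
step 6: [34, 39, 30] + [+7, +7, +3] → [41, 46, 33]
step 7: [41, 46, 33] + [+7, +7, +3] → [48, 53, 36]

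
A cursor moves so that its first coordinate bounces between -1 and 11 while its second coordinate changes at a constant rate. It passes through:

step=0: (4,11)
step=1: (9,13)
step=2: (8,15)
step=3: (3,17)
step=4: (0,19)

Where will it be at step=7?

(7,25)

The first coordinate reflects between -1 and 11, moving 5 per step.
  step 5: 0 → 5
  step 6: 5 → 10
  step 7: 10 → 7
The second coordinate changes by +2 each step: at step 7 it is 25.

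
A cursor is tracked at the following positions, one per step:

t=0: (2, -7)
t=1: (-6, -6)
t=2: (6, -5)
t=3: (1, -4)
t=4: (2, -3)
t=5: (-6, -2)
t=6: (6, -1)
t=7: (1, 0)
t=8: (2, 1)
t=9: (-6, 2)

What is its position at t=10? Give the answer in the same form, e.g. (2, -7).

First: cycles through 2, -6, 6, 1 every 4 steps. Step 10 lands at position 2 of the cycle → 6.
Second: linear, +1 per step → 3 at step 10.

(6, 3)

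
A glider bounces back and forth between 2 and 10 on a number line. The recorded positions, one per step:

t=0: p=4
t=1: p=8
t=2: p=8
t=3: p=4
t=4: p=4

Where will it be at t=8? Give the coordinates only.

The value reflects between 2 and 10, moving 4 per step.
  step 5: 4 → 8
  step 6: 8 → 8
  step 7: 8 → 4
  step 8: 4 → 4

p=4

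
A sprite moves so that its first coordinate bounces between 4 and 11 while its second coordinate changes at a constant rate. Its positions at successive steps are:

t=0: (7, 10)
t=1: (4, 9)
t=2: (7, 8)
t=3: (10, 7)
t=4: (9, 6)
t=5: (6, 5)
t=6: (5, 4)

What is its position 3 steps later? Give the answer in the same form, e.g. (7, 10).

The first coordinate travels 3 per step and bounces off the walls at 4 and 11.
  step 7: 5 → 8
  step 8: 8 → 11
  step 9: 11 → 8
The second coordinate changes by -1 each step: at step 9 it is 1.

(8, 1)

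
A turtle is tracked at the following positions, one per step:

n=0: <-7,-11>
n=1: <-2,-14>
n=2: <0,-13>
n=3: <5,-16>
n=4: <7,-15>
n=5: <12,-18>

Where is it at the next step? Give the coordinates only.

Step-to-step displacements: <+5,-3>, <+2,+1>, <+5,-3>, <+2,+1>, <+5,-3> — a repeating cycle of length 2.
step 6: apply <+2,+1> → <14,-17>

<14,-17>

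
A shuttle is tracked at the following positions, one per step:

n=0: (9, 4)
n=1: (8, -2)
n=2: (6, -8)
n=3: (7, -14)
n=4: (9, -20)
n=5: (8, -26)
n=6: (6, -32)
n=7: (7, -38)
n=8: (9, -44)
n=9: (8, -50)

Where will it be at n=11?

(7, -62)

First: cycles through 9, 8, 6, 7 every 4 steps. Step 11 lands at position 3 of the cycle → 7.
Second: linear, -6 per step → -62 at step 11.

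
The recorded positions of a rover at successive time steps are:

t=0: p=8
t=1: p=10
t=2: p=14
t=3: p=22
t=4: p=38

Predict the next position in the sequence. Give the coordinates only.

p=70

The jumps are +2, +4, +8, +16 — a geometric progression with ratio 2.
step 5: 38 + 32 → p=70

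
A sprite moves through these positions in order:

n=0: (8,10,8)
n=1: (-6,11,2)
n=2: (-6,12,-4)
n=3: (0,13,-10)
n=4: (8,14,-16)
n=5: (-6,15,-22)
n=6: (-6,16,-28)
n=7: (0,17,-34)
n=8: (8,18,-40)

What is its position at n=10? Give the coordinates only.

(-6,20,-52)

First: cycles through 8, -6, -6, 0 every 4 steps. Step 10 lands at position 2 of the cycle → -6.
Second: linear, +1 per step → 20 at step 10.
Third: linear, -6 per step → -52 at step 10.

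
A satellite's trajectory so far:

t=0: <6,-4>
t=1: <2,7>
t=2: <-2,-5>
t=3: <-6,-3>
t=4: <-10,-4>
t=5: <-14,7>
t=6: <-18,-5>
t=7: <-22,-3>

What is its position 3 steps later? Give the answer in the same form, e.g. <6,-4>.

<-34,-5>

The first coordinate changes by -4 each step, so at step 10 it is 6 + 10·(-4) = -34.
The second coordinate repeats the cycle [-4, 7, -5, -3] with period 4; step 10 mod 4 = 2, giving -5.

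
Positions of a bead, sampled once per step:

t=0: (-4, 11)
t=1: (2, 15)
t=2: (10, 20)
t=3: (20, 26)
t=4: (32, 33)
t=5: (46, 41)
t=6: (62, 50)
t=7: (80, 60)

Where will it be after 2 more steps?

Taking differences between consecutive positions: (+6, +4), (+8, +5), (+10, +6), (+12, +7), (+14, +8), (+16, +9), (+18, +10). These grow by (+2, +1) each step.
step 8: (80, 60) + (+20, +11) → (100, 71)
step 9: (100, 71) + (+22, +12) → (122, 83)

(122, 83)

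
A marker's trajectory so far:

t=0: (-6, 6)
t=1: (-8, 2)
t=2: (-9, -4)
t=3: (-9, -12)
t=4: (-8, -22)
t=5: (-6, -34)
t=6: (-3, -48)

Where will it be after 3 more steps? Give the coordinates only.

First differences are (-2, -4), (-1, -6), (+0, -8), (+1, -10), (+2, -12), (+3, -14); their common second difference is (+1, -2) (constant acceleration).
step 7: (-3, -48) + (+4, -16) → (1, -64)
step 8: (1, -64) + (+5, -18) → (6, -82)
step 9: (6, -82) + (+6, -20) → (12, -102)

(12, -102)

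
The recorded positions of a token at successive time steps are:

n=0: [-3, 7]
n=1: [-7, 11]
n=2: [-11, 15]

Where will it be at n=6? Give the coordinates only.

The position changes by [-4, +4] every step.
step 3: [-11, 15] + [-4, +4] → [-15, 19]
step 4: [-15, 19] + [-4, +4] → [-19, 23]
step 5: [-19, 23] + [-4, +4] → [-23, 27]
step 6: [-23, 27] + [-4, +4] → [-27, 31]

[-27, 31]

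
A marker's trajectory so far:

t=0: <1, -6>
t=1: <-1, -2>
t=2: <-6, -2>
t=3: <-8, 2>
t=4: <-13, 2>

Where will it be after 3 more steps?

<-22, 10>

Step-to-step displacements: <-2, +4>, <-5, +0>, <-2, +4>, <-5, +0> — a repeating cycle of length 2.
step 5: apply <-2, +4> → <-15, 6>
step 6: apply <-5, +0> → <-20, 6>
step 7: apply <-2, +4> → <-22, 10>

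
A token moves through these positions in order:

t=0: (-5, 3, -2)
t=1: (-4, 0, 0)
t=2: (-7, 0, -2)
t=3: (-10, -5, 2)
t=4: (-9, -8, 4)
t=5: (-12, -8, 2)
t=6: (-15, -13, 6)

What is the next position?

(-14, -16, 8)

Differencing gives (+1, -3, +2), (-3, +0, -2), (-3, -5, +4), (+1, -3, +2), (-3, +0, -2), (-3, -5, +4). This is the pattern (+1, -3, +2), (-3, +0, -2), (-3, -5, +4) repeated.
step 7: apply (+1, -3, +2) → (-14, -16, 8)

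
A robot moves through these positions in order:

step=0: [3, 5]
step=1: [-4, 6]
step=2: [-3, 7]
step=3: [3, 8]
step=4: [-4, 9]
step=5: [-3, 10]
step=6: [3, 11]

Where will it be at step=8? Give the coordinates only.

First: cycles through 3, -4, -3 every 3 steps. Step 8 lands at position 2 of the cycle → -3.
Second: linear, +1 per step → 13 at step 8.

[-3, 13]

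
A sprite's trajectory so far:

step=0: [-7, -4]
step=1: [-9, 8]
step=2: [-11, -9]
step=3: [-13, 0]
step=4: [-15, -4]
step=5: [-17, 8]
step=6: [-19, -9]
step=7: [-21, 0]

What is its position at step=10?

[-27, -9]

The first coordinate changes by -2 each step, so at step 10 it is -7 + 10·(-2) = -27.
The second coordinate repeats the cycle [-4, 8, -9, 0] with period 4; step 10 mod 4 = 2, giving -9.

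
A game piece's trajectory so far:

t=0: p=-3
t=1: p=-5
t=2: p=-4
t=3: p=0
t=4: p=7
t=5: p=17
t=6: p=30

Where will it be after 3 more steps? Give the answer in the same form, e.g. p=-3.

p=87

Successive displacements: -2, +1, +4, +7, +10, +13 — each changes by +3.
step 7: 30 + 16 → p=46
step 8: 46 + 19 → p=65
step 9: 65 + 22 → p=87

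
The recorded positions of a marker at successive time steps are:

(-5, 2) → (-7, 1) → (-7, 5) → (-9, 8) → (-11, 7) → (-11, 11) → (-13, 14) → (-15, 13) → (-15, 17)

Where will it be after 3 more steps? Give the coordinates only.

Step-to-step displacements: (-2, -1), (+0, +4), (-2, +3), (-2, -1), (+0, +4), (-2, +3), (-2, -1), (+0, +4) — a repeating cycle of length 3.
step 9: apply (-2, +3) → (-17, 20)
step 10: apply (-2, -1) → (-19, 19)
step 11: apply (+0, +4) → (-19, 23)

(-19, 23)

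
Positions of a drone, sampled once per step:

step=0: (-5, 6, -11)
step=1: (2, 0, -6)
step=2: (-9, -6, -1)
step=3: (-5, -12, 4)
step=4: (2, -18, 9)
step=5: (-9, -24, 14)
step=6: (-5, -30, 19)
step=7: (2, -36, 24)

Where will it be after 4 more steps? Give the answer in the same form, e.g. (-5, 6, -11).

(-9, -60, 44)

The first coordinate repeats the cycle [-5, 2, -9] with period 3; step 11 mod 3 = 2, giving -9.
The second coordinate changes by -6 each step, so at step 11 it is 6 + 11·(-6) = -60.
The third coordinate changes by +5 each step, so at step 11 it is -11 + 11·(5) = 44.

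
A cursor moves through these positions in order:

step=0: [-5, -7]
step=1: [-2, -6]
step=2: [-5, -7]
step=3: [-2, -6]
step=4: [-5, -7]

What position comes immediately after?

Consecutive displacements [+3, +1], [-3, -1], [+3, +1], [-3, -1] scale by a factor of -1 each step.
step 5: [-5, -7] + [+3, +1] → [-2, -6]

[-2, -6]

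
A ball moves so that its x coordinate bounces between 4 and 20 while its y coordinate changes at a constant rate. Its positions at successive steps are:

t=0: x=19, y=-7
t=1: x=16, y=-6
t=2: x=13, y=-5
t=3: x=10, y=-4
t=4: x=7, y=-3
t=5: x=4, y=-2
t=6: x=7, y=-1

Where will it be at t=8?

The x coordinate reflects between 4 and 20, moving 3 per step.
  step 7: 7 → 10
  step 8: 10 → 13
The y coordinate changes by +1 each step: at step 8 it is 1.

x=13, y=1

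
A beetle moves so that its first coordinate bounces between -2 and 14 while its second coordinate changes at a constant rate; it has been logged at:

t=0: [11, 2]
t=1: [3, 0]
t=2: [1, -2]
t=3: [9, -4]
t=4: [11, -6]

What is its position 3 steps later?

[9, -12]

The first coordinate reflects between -2 and 14, moving 8 per step.
  step 5: 11 → 3
  step 6: 3 → 1
  step 7: 1 → 9
The second coordinate changes by -2 each step: at step 7 it is -12.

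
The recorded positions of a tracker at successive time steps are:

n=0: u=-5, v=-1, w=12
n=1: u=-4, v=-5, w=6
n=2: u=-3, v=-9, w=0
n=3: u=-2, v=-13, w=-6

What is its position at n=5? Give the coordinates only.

Each step adds (+1, -4, -6) to the position.
step 4: u=-2, v=-13, w=-6 + (+1, -4, -6) → u=-1, v=-17, w=-12
step 5: u=-1, v=-17, w=-12 + (+1, -4, -6) → u=0, v=-21, w=-18

u=0, v=-21, w=-18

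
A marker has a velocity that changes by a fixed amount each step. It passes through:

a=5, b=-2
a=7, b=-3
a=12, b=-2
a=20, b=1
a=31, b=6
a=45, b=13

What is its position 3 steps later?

Taking differences between consecutive positions: (+2,-1), (+5,+1), (+8,+3), (+11,+5), (+14,+7). These grow by (+3,+2) each step.
step 6: a=45, b=13 + (+17,+9) → a=62, b=22
step 7: a=62, b=22 + (+20,+11) → a=82, b=33
step 8: a=82, b=33 + (+23,+13) → a=105, b=46

a=105, b=46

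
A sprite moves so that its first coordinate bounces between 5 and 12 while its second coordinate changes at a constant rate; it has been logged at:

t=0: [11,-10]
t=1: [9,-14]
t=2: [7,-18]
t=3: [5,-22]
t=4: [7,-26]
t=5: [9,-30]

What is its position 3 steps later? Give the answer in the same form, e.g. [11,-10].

[9,-42]

The first coordinate reflects between 5 and 12, moving 2 per step.
  step 6: 9 → 11
  step 7: 11 → 11
  step 8: 11 → 9
The second coordinate changes by -4 each step: at step 8 it is -42.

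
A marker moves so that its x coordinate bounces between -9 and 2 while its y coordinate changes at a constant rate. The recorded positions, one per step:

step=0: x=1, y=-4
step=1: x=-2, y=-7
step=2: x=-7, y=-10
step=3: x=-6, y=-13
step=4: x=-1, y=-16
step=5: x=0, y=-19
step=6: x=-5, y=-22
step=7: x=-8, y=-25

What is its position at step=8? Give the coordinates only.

x=-3, y=-28

The x coordinate reflects between -9 and 2, moving 5 per step.
  step 8: -8 → -3
The y coordinate changes by -3 each step: at step 8 it is -28.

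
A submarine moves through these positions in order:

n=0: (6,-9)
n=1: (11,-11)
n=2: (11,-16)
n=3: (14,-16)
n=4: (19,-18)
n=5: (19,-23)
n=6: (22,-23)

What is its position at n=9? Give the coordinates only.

(30,-30)

The moves between consecutive positions are (+5,-2), (+0,-5), (+3,+0), (+5,-2), (+0,-5), (+3,+0); they repeat the 3-cycle [(+5,-2), (+0,-5), (+3,+0)].
step 7: apply (+5,-2) → (27,-25)
step 8: apply (+0,-5) → (27,-30)
step 9: apply (+3,+0) → (30,-30)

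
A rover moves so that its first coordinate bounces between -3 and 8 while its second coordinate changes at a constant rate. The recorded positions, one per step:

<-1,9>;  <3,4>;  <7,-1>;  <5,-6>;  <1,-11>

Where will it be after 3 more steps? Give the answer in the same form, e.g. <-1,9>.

The first coordinate travels 4 per step and bounces off the walls at -3 and 8.
  step 5: 1 → -3
  step 6: -3 → 1
  step 7: 1 → 5
The second coordinate changes by -5 each step: at step 7 it is -26.

<5,-26>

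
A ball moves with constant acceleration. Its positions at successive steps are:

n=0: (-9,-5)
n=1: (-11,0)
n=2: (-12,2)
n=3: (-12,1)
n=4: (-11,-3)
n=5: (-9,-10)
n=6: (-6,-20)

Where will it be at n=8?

(3,-49)

Taking differences between consecutive positions: (-2,+5), (-1,+2), (+0,-1), (+1,-4), (+2,-7), (+3,-10). These grow by (+1,-3) each step.
step 7: (-6,-20) + (+4,-13) → (-2,-33)
step 8: (-2,-33) + (+5,-16) → (3,-49)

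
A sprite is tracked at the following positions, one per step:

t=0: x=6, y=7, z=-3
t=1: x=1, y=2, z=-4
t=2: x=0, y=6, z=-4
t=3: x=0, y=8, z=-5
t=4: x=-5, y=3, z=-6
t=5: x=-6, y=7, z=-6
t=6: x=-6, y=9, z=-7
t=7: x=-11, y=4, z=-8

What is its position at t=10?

x=-17, y=5, z=-10

The moves between consecutive positions are (-5, -5, -1), (-1, +4, +0), (+0, +2, -1), (-5, -5, -1), (-1, +4, +0), (+0, +2, -1), (-5, -5, -1); they repeat the 3-cycle [(-5, -5, -1), (-1, +4, +0), (+0, +2, -1)].
step 8: apply (-1, +4, +0) → x=-12, y=8, z=-8
step 9: apply (+0, +2, -1) → x=-12, y=10, z=-9
step 10: apply (-5, -5, -1) → x=-17, y=5, z=-10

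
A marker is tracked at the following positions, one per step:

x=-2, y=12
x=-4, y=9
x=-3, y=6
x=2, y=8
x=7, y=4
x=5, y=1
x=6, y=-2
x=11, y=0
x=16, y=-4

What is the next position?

Differencing gives (-2,-3), (+1,-3), (+5,+2), (+5,-4), (-2,-3), (+1,-3), (+5,+2), (+5,-4). This is the pattern (-2,-3), (+1,-3), (+5,+2), (+5,-4) repeated.
step 9: apply (-2,-3) → x=14, y=-7

x=14, y=-7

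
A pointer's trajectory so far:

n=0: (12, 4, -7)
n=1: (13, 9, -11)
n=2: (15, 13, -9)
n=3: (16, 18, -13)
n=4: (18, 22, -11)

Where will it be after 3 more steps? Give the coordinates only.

Step-to-step displacements: (+1, +5, -4), (+2, +4, +2), (+1, +5, -4), (+2, +4, +2) — a repeating cycle of length 2.
step 5: apply (+1, +5, -4) → (19, 27, -15)
step 6: apply (+2, +4, +2) → (21, 31, -13)
step 7: apply (+1, +5, -4) → (22, 36, -17)

(22, 36, -17)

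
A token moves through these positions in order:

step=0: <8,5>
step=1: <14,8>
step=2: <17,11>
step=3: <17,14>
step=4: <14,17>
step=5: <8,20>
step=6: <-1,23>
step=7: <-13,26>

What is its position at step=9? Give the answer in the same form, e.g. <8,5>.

Taking differences between consecutive positions: <+6,+3>, <+3,+3>, <+0,+3>, <-3,+3>, <-6,+3>, <-9,+3>, <-12,+3>. These grow by <-3,+0> each step.
step 8: <-13,26> + <-15,+3> → <-28,29>
step 9: <-28,29> + <-18,+3> → <-46,32>

<-46,32>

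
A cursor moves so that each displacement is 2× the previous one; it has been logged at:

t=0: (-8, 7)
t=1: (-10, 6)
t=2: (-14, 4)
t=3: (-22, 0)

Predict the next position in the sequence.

Consecutive displacements (-2, -1), (-4, -2), (-8, -4) scale by a factor of 2 each step.
step 4: (-22, 0) + (-16, -8) → (-38, -8)

(-38, -8)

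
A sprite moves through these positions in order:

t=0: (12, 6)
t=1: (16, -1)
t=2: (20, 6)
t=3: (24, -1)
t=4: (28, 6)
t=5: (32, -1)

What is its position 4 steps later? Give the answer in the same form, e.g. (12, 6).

First: linear, +4 per step → 48 at step 9.
Second: cycles through 6, -1 every 2 steps. Step 9 lands at position 1 of the cycle → -1.

(48, -1)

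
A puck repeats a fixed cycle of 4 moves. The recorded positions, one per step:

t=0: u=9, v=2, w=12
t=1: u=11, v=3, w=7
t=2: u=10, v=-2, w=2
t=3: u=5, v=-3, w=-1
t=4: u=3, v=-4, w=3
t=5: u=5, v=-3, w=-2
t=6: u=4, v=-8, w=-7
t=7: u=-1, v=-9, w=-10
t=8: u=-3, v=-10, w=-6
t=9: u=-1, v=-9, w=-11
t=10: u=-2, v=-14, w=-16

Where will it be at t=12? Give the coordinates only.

The moves between consecutive positions are (+2, +1, -5), (-1, -5, -5), (-5, -1, -3), (-2, -1, +4), (+2, +1, -5), (-1, -5, -5), (-5, -1, -3), (-2, -1, +4), (+2, +1, -5), (-1, -5, -5); they repeat the 4-cycle [(+2, +1, -5), (-1, -5, -5), (-5, -1, -3), (-2, -1, +4)].
step 11: apply (-5, -1, -3) → u=-7, v=-15, w=-19
step 12: apply (-2, -1, +4) → u=-9, v=-16, w=-15

u=-9, v=-16, w=-15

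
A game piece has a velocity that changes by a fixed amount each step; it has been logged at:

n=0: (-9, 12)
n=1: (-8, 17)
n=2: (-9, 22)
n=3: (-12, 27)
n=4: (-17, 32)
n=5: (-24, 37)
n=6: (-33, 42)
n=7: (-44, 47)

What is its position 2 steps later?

(-72, 57)

Successive displacements: (+1, +5), (-1, +5), (-3, +5), (-5, +5), (-7, +5), (-9, +5), (-11, +5) — each changes by (-2, +0).
step 8: (-44, 47) + (-13, +5) → (-57, 52)
step 9: (-57, 52) + (-15, +5) → (-72, 57)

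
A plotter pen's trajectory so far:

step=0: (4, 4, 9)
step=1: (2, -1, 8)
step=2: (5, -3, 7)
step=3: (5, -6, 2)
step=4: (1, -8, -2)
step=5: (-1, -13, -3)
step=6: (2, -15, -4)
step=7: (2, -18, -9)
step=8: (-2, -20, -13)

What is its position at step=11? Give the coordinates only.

(-1, -30, -20)

The moves between consecutive positions are (-2, -5, -1), (+3, -2, -1), (+0, -3, -5), (-4, -2, -4), (-2, -5, -1), (+3, -2, -1), (+0, -3, -5), (-4, -2, -4); they repeat the 4-cycle [(-2, -5, -1), (+3, -2, -1), (+0, -3, -5), (-4, -2, -4)].
step 9: apply (-2, -5, -1) → (-4, -25, -14)
step 10: apply (+3, -2, -1) → (-1, -27, -15)
step 11: apply (+0, -3, -5) → (-1, -30, -20)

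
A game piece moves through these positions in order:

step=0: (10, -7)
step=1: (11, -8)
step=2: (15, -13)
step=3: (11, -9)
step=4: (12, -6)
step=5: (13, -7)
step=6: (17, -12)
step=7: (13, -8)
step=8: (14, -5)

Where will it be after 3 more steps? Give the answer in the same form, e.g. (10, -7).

Differencing gives (+1, -1), (+4, -5), (-4, +4), (+1, +3), (+1, -1), (+4, -5), (-4, +4), (+1, +3). This is the pattern (+1, -1), (+4, -5), (-4, +4), (+1, +3) repeated.
step 9: apply (+1, -1) → (15, -6)
step 10: apply (+4, -5) → (19, -11)
step 11: apply (-4, +4) → (15, -7)

(15, -7)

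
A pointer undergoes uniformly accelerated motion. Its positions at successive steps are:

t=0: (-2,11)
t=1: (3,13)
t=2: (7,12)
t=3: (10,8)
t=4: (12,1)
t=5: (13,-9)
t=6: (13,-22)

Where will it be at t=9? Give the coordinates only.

Successive displacements: (+5,+2), (+4,-1), (+3,-4), (+2,-7), (+1,-10), (+0,-13) — each changes by (-1,-3).
step 7: (13,-22) + (-1,-16) → (12,-38)
step 8: (12,-38) + (-2,-19) → (10,-57)
step 9: (10,-57) + (-3,-22) → (7,-79)

(7,-79)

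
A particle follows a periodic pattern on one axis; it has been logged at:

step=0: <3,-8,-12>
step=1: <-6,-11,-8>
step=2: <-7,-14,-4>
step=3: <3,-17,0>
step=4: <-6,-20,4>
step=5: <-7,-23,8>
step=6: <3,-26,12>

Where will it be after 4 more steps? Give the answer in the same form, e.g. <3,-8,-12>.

First: cycles through 3, -6, -7 every 3 steps. Step 10 lands at position 1 of the cycle → -6.
Second: linear, -3 per step → -38 at step 10.
Third: linear, +4 per step → 28 at step 10.

<-6,-38,28>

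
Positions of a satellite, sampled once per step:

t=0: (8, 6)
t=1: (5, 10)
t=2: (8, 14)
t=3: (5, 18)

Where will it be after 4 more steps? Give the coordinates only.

First: cycles through 8, 5 every 2 steps. Step 7 lands at position 1 of the cycle → 5.
Second: linear, +4 per step → 34 at step 7.

(5, 34)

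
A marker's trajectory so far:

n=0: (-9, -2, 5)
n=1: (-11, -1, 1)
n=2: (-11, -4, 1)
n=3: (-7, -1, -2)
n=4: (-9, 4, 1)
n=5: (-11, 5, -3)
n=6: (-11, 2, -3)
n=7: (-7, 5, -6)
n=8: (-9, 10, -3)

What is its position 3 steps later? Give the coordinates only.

The moves between consecutive positions are (-2, +1, -4), (+0, -3, +0), (+4, +3, -3), (-2, +5, +3), (-2, +1, -4), (+0, -3, +0), (+4, +3, -3), (-2, +5, +3); they repeat the 4-cycle [(-2, +1, -4), (+0, -3, +0), (+4, +3, -3), (-2, +5, +3)].
step 9: apply (-2, +1, -4) → (-11, 11, -7)
step 10: apply (+0, -3, +0) → (-11, 8, -7)
step 11: apply (+4, +3, -3) → (-7, 11, -10)

(-7, 11, -10)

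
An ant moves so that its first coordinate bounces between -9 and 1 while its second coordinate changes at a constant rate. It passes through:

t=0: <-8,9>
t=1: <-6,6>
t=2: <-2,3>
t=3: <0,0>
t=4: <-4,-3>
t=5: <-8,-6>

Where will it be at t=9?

<-4,-18>

The first coordinate reflects between -9 and 1, moving 4 per step.
  step 6: -8 → -6
  step 7: -6 → -2
  step 8: -2 → 0
  step 9: 0 → -4
The second coordinate changes by -3 each step: at step 9 it is -18.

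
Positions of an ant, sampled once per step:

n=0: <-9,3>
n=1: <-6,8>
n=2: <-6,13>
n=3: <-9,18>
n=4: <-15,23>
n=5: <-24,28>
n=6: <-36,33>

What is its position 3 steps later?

<-90,48>

Successive displacements: <+3,+5>, <+0,+5>, <-3,+5>, <-6,+5>, <-9,+5>, <-12,+5> — each changes by <-3,+0>.
step 7: <-36,33> + <-15,+5> → <-51,38>
step 8: <-51,38> + <-18,+5> → <-69,43>
step 9: <-69,43> + <-21,+5> → <-90,48>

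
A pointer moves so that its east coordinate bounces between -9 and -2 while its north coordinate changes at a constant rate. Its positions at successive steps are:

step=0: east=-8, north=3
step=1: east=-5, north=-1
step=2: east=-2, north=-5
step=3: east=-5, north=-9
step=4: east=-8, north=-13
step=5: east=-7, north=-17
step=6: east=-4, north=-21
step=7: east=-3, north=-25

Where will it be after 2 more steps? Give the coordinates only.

The east coordinate travels 3 per step and bounces off the walls at -9 and -2.
  step 8: -3 → -6
  step 9: -6 → -9
The north coordinate changes by -4 each step: at step 9 it is -33.

east=-9, north=-33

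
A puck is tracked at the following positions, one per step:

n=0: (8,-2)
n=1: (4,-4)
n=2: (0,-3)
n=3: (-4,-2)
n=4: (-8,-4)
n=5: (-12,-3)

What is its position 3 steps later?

(-24,-3)

First: linear, -4 per step → -24 at step 8.
Second: cycles through -2, -4, -3 every 3 steps. Step 8 lands at position 2 of the cycle → -3.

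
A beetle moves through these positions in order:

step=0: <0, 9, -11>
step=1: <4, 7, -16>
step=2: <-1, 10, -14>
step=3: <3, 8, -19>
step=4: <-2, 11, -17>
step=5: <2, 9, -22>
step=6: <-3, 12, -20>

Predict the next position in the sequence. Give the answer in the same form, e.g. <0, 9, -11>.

<1, 10, -25>

Differencing gives <+4, -2, -5>, <-5, +3, +2>, <+4, -2, -5>, <-5, +3, +2>, <+4, -2, -5>, <-5, +3, +2>. This is the pattern <+4, -2, -5>, <-5, +3, +2> repeated.
step 7: apply <+4, -2, -5> → <1, 10, -25>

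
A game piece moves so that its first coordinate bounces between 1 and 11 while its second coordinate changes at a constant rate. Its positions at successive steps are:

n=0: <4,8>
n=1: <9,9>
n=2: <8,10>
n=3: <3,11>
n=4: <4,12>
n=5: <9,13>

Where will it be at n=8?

The first coordinate travels 5 per step and bounces off the walls at 1 and 11.
  step 6: 9 → 8
  step 7: 8 → 3
  step 8: 3 → 4
The second coordinate changes by +1 each step: at step 8 it is 16.

<4,16>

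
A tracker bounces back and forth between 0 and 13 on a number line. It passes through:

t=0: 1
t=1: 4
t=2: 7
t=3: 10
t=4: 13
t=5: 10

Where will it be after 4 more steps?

2

The value travels 3 per step and bounces off the walls at 0 and 13.
  step 6: 10 → 7
  step 7: 7 → 4
  step 8: 4 → 1
  step 9: 1 → 2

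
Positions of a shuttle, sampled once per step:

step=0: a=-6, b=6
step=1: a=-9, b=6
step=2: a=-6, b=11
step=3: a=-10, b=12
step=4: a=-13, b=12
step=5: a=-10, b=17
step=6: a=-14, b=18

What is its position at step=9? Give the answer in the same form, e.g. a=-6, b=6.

The moves between consecutive positions are (-3,+0), (+3,+5), (-4,+1), (-3,+0), (+3,+5), (-4,+1); they repeat the 3-cycle [(-3,+0), (+3,+5), (-4,+1)].
step 7: apply (-3,+0) → a=-17, b=18
step 8: apply (+3,+5) → a=-14, b=23
step 9: apply (-4,+1) → a=-18, b=24

a=-18, b=24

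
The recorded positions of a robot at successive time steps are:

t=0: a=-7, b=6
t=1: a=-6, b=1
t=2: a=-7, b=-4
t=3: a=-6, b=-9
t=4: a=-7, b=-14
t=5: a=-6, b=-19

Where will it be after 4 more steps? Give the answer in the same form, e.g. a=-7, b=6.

a=-6, b=-39

A: cycles through -7, -6 every 2 steps. Step 9 lands at position 1 of the cycle → -6.
B: linear, -5 per step → -39 at step 9.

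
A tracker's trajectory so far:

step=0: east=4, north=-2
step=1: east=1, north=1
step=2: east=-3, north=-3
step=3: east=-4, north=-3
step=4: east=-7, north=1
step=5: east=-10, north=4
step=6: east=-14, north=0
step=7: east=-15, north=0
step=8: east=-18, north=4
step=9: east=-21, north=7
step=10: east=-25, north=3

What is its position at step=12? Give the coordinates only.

east=-29, north=7

Step-to-step displacements: (-3, +3), (-4, -4), (-1, +0), (-3, +4), (-3, +3), (-4, -4), (-1, +0), (-3, +4), (-3, +3), (-4, -4) — a repeating cycle of length 4.
step 11: apply (-1, +0) → east=-26, north=3
step 12: apply (-3, +4) → east=-29, north=7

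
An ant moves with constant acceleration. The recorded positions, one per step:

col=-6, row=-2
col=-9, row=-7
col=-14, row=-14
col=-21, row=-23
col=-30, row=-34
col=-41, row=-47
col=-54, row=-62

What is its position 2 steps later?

col=-86, row=-98

Successive displacements: (-3, -5), (-5, -7), (-7, -9), (-9, -11), (-11, -13), (-13, -15) — each changes by (-2, -2).
step 7: col=-54, row=-62 + (-15, -17) → col=-69, row=-79
step 8: col=-69, row=-79 + (-17, -19) → col=-86, row=-98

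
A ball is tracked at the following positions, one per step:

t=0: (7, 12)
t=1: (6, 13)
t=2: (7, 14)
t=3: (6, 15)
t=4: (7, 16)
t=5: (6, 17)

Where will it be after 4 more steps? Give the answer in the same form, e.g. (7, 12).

(6, 21)

First: cycles through 7, 6 every 2 steps. Step 9 lands at position 1 of the cycle → 6.
Second: linear, +1 per step → 21 at step 9.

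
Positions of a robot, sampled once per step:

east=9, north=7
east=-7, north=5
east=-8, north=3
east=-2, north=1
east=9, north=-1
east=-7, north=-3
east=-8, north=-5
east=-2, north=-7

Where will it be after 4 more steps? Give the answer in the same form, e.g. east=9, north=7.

east=-2, north=-15

East: cycles through 9, -7, -8, -2 every 4 steps. Step 11 lands at position 3 of the cycle → -2.
North: linear, -2 per step → -15 at step 11.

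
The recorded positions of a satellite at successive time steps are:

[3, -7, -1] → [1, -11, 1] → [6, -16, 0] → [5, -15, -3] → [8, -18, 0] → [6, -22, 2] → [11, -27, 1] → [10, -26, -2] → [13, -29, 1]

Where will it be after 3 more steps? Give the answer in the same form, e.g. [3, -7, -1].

[15, -37, -1]

Step-to-step displacements: [-2, -4, +2], [+5, -5, -1], [-1, +1, -3], [+3, -3, +3], [-2, -4, +2], [+5, -5, -1], [-1, +1, -3], [+3, -3, +3] — a repeating cycle of length 4.
step 9: apply [-2, -4, +2] → [11, -33, 3]
step 10: apply [+5, -5, -1] → [16, -38, 2]
step 11: apply [-1, +1, -3] → [15, -37, -1]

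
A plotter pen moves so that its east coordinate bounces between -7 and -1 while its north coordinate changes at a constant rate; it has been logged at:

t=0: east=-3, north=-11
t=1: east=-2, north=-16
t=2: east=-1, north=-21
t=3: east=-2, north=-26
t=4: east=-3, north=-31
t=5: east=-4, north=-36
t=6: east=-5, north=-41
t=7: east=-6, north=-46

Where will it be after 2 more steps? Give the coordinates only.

east=-6, north=-56

The east coordinate reflects between -7 and -1, moving 1 per step.
  step 8: -6 → -7
  step 9: -7 → -6
The north coordinate changes by -5 each step: at step 9 it is -56.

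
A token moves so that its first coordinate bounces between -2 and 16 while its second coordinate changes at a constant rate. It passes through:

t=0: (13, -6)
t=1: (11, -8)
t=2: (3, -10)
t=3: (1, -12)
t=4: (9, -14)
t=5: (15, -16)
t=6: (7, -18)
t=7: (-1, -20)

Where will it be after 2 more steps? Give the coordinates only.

The first coordinate reflects between -2 and 16, moving 8 per step.
  step 8: -1 → 5
  step 9: 5 → 13
The second coordinate changes by -2 each step: at step 9 it is -24.

(13, -24)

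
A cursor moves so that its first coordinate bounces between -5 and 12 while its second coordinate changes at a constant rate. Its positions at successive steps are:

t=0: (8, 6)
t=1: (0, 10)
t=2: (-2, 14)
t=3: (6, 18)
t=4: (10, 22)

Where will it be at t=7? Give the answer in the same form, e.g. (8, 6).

(4, 34)

The first coordinate reflects between -5 and 12, moving 8 per step.
  step 5: 10 → 2
  step 6: 2 → -4
  step 7: -4 → 4
The second coordinate changes by +4 each step: at step 7 it is 34.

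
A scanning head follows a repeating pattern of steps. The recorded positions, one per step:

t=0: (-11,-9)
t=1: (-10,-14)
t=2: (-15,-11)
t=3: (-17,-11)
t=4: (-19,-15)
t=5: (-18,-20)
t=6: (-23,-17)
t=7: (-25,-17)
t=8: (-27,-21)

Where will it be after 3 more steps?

(-33,-23)

Step-to-step displacements: (+1,-5), (-5,+3), (-2,+0), (-2,-4), (+1,-5), (-5,+3), (-2,+0), (-2,-4) — a repeating cycle of length 4.
step 9: apply (+1,-5) → (-26,-26)
step 10: apply (-5,+3) → (-31,-23)
step 11: apply (-2,+0) → (-33,-23)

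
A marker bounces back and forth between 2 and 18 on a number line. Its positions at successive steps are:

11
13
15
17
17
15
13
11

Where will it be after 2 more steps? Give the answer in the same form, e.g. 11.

7

The value reflects between 2 and 18, moving 2 per step.
  step 8: 11 → 9
  step 9: 9 → 7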